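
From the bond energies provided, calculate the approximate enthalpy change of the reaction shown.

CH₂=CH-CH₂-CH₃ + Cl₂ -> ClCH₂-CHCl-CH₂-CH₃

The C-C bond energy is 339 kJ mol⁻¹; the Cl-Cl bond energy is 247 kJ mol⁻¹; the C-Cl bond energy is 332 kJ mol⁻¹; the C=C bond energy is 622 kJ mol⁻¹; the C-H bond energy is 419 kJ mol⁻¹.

ΔH ≈ −134 kJ

Bonds broken (reactants):
  C-C: 2 × 339 = 678
  C-H: 8 × 419 = 3352
  C=C: 1 × 622 = 622
  Cl-Cl: 1 × 247 = 247
  Σ(broken) = 4899 kJ
Bonds formed (products):
  C-C: 3 × 339 = 1017
  C-Cl: 2 × 332 = 664
  C-H: 8 × 419 = 3352
  Σ(formed) = 5033 kJ
ΔH = Σ(broken) − Σ(formed) = 4899 − 5033 = −134 kJ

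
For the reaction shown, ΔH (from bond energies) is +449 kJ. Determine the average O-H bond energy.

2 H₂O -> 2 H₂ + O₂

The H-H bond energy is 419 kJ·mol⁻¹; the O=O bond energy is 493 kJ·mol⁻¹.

Let D be the O-H bond energy.
Σ(broken) = 4×D = 4D
Σ(formed) = 2×419 + 1×493 = 1331
ΔH = Σ(broken) − Σ(formed) = (4D) − (1331) = −1331 + 4D
Setting this equal to +449 kJ gives 4D = 1780, so D = 445 kJ/mol.

D(O-H) ≈ 445 kJ/mol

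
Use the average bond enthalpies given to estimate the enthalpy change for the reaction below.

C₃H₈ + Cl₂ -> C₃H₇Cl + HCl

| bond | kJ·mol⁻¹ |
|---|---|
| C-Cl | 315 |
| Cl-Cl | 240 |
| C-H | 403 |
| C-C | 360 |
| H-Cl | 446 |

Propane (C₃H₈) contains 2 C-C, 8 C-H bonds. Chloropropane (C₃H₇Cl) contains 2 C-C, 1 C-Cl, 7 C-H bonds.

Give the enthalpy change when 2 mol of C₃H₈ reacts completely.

Bonds broken (reactants):
  C-C: 2 × 360 = 720
  C-H: 8 × 403 = 3224
  Cl-Cl: 1 × 240 = 240
  Σ(broken) = 4184 kJ
Bonds formed (products):
  C-C: 2 × 360 = 720
  C-Cl: 1 × 315 = 315
  C-H: 7 × 403 = 2821
  H-Cl: 1 × 446 = 446
  Σ(formed) = 4302 kJ
ΔH = Σ(broken) − Σ(formed) = 4184 − 4302 = −118 kJ
For 2× the reaction as written: 2 × (−118) = −236 kJ

ΔH = −236 kJ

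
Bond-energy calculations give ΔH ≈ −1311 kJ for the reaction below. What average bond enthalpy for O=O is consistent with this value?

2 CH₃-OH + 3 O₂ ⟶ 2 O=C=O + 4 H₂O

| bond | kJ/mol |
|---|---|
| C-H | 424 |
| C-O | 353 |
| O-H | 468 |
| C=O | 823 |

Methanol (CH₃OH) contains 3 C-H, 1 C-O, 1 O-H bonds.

D(O=O) ≈ 513 kJ/mol

Let D be the O=O bond energy.
Σ(broken) = 6×424 + 2×353 + 2×468 + 3×D = 4186 + 3D
Σ(formed) = 4×823 + 8×468 = 7036
ΔH = Σ(broken) − Σ(formed) = (4186 + 3D) − (7036) = −2850 + 3D
Setting this equal to −1311 kJ gives 3D = 1539, so D = 513 kJ/mol.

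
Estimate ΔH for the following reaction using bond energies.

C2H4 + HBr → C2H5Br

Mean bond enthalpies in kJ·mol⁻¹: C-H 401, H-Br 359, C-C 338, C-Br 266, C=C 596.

Bonds broken (reactants):
  C-H: 4 × 401 = 1604
  C=C: 1 × 596 = 596
  H-Br: 1 × 359 = 359
  Σ(broken) = 2559 kJ
Bonds formed (products):
  C-Br: 1 × 266 = 266
  C-C: 1 × 338 = 338
  C-H: 5 × 401 = 2005
  Σ(formed) = 2609 kJ
ΔH = Σ(broken) − Σ(formed) = 2559 − 2609 = −50 kJ

ΔH ≈ −50 kJ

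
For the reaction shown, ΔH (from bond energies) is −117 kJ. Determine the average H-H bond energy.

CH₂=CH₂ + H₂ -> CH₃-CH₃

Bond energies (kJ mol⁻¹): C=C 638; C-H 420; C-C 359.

Let D be the H-H bond energy.
Σ(broken) = 4×420 + 1×638 + 1×D = 2318 + D
Σ(formed) = 1×359 + 6×420 = 2879
ΔH = Σ(broken) − Σ(formed) = (2318 + D) − (2879) = −561 + D
Setting this equal to −117 kJ gives D = 444 kJ/mol.

D(H-H) ≈ 444 kJ/mol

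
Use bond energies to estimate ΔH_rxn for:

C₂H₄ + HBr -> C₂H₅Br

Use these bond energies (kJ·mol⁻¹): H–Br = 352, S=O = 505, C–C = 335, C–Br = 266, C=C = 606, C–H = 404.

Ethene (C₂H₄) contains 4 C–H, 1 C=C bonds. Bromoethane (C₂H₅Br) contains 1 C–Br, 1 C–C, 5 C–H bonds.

ΔH ≈ −47 kJ

Bonds broken (reactants):
  C–H: 4 × 404 = 1616
  C=C: 1 × 606 = 606
  H–Br: 1 × 352 = 352
  Σ(broken) = 2574 kJ
Bonds formed (products):
  C–Br: 1 × 266 = 266
  C–C: 1 × 335 = 335
  C–H: 5 × 404 = 2020
  Σ(formed) = 2621 kJ
ΔH = Σ(broken) − Σ(formed) = 2574 − 2621 = −47 kJ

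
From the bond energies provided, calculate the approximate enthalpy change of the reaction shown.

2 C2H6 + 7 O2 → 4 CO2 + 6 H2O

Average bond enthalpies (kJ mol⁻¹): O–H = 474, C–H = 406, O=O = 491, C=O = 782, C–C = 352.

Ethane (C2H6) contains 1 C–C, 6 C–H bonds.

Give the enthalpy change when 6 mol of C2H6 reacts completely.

ΔH = −8793 kJ

Bonds broken (reactants):
  C–C: 2 × 352 = 704
  C–H: 12 × 406 = 4872
  O=O: 7 × 491 = 3437
  Σ(broken) = 9013 kJ
Bonds formed (products):
  C=O: 8 × 782 = 6256
  O–H: 12 × 474 = 5688
  Σ(formed) = 11944 kJ
ΔH = Σ(broken) − Σ(formed) = 9013 − 11944 = −2931 kJ
For 3× the reaction as written: 3 × (−2931) = −8793 kJ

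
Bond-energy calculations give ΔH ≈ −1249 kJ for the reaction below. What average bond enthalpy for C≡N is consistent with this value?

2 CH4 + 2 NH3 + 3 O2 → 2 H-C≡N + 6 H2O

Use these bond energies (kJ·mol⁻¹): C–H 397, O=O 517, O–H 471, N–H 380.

D(C≡N) ≈ 905 kJ/mol

Let D be the C≡N bond energy.
Σ(broken) = 8×397 + 6×380 + 3×517 = 7007
Σ(formed) = 2×D + 2×397 + 12×471 = 6446 + 2D
ΔH = Σ(broken) − Σ(formed) = (7007) − (6446 + 2D) = +561 − 2D
Setting this equal to −1249 kJ gives 2D = 1810, so D = 905 kJ/mol.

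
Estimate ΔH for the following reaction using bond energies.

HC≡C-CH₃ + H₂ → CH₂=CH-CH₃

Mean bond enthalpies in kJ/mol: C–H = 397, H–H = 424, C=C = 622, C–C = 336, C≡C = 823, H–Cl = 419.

Bonds broken (reactants):
  C≡C: 1 × 823 = 823
  C–C: 1 × 336 = 336
  C–H: 4 × 397 = 1588
  H–H: 1 × 424 = 424
  Σ(broken) = 3171 kJ
Bonds formed (products):
  C–C: 1 × 336 = 336
  C–H: 6 × 397 = 2382
  C=C: 1 × 622 = 622
  Σ(formed) = 3340 kJ
ΔH = Σ(broken) − Σ(formed) = 3171 − 3340 = −169 kJ

ΔH ≈ −169 kJ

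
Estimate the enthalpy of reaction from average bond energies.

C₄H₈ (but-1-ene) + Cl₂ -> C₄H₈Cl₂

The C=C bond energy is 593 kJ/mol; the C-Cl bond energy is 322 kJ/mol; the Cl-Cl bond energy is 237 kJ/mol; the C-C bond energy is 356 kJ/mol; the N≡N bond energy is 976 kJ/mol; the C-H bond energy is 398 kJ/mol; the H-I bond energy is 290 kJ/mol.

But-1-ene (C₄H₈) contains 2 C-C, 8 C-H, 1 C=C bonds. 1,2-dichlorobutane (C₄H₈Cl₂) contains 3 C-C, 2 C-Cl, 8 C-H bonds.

Bonds broken (reactants):
  C-C: 2 × 356 = 712
  C-H: 8 × 398 = 3184
  C=C: 1 × 593 = 593
  Cl-Cl: 1 × 237 = 237
  Σ(broken) = 4726 kJ
Bonds formed (products):
  C-C: 3 × 356 = 1068
  C-Cl: 2 × 322 = 644
  C-H: 8 × 398 = 3184
  Σ(formed) = 4896 kJ
ΔH = Σ(broken) − Σ(formed) = 4726 − 4896 = −170 kJ

ΔH ≈ −170 kJ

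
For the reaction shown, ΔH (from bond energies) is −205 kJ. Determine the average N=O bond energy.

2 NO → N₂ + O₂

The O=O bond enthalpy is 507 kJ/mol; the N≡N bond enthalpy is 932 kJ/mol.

Let D be the N=O bond energy.
Σ(broken) = 2×D = 2D
Σ(formed) = 1×932 + 1×507 = 1439
ΔH = Σ(broken) − Σ(formed) = (2D) − (1439) = −1439 + 2D
Setting this equal to −205 kJ gives 2D = 1234, so D = 617 kJ/mol.

D(N=O) ≈ 617 kJ/mol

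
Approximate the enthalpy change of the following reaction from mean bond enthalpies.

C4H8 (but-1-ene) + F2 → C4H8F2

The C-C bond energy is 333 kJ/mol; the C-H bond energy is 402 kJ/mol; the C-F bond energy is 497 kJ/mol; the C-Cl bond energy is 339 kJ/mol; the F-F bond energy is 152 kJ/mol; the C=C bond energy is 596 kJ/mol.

Bonds broken (reactants):
  C-C: 2 × 333 = 666
  C-H: 8 × 402 = 3216
  C=C: 1 × 596 = 596
  F-F: 1 × 152 = 152
  Σ(broken) = 4630 kJ
Bonds formed (products):
  C-C: 3 × 333 = 999
  C-F: 2 × 497 = 994
  C-H: 8 × 402 = 3216
  Σ(formed) = 5209 kJ
ΔH = Σ(broken) − Σ(formed) = 4630 − 5209 = −579 kJ

ΔH ≈ −579 kJ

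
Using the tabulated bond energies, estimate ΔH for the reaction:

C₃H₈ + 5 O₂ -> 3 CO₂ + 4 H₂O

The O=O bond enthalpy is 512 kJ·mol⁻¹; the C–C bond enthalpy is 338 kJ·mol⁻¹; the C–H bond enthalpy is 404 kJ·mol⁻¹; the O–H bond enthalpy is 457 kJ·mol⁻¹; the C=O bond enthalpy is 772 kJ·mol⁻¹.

ΔH ≈ −1820 kJ

Bonds broken (reactants):
  C–C: 2 × 338 = 676
  C–H: 8 × 404 = 3232
  O=O: 5 × 512 = 2560
  Σ(broken) = 6468 kJ
Bonds formed (products):
  C=O: 6 × 772 = 4632
  O–H: 8 × 457 = 3656
  Σ(formed) = 8288 kJ
ΔH = Σ(broken) − Σ(formed) = 6468 − 8288 = −1820 kJ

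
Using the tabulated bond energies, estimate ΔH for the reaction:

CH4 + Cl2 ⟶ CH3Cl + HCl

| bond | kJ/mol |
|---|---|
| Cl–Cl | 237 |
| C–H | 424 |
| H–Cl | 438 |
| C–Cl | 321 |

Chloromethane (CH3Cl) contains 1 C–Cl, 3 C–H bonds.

ΔH ≈ −98 kJ

Bonds broken (reactants):
  C–H: 4 × 424 = 1696
  Cl–Cl: 1 × 237 = 237
  Σ(broken) = 1933 kJ
Bonds formed (products):
  C–Cl: 1 × 321 = 321
  C–H: 3 × 424 = 1272
  H–Cl: 1 × 438 = 438
  Σ(formed) = 2031 kJ
ΔH = Σ(broken) − Σ(formed) = 1933 − 2031 = −98 kJ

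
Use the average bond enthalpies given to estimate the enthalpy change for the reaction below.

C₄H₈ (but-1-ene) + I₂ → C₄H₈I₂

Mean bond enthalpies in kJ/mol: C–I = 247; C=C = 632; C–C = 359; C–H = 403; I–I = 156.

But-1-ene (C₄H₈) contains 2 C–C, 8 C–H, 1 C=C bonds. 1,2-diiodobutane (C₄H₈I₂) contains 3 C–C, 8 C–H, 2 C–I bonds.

Bonds broken (reactants):
  C–C: 2 × 359 = 718
  C–H: 8 × 403 = 3224
  C=C: 1 × 632 = 632
  I–I: 1 × 156 = 156
  Σ(broken) = 4730 kJ
Bonds formed (products):
  C–C: 3 × 359 = 1077
  C–H: 8 × 403 = 3224
  C–I: 2 × 247 = 494
  Σ(formed) = 4795 kJ
ΔH = Σ(broken) − Σ(formed) = 4730 − 4795 = −65 kJ

ΔH ≈ −65 kJ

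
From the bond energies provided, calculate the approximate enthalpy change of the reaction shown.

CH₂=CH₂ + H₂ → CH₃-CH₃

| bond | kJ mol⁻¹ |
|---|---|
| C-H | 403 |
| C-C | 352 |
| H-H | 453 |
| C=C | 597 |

ΔH ≈ −108 kJ

Bonds broken (reactants):
  C-H: 4 × 403 = 1612
  C=C: 1 × 597 = 597
  H-H: 1 × 453 = 453
  Σ(broken) = 2662 kJ
Bonds formed (products):
  C-C: 1 × 352 = 352
  C-H: 6 × 403 = 2418
  Σ(formed) = 2770 kJ
ΔH = Σ(broken) − Σ(formed) = 2662 − 2770 = −108 kJ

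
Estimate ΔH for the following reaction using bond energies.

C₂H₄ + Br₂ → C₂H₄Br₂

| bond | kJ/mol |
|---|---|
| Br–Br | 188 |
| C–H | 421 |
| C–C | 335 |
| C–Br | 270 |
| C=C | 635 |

ΔH ≈ −52 kJ

Bonds broken (reactants):
  Br–Br: 1 × 188 = 188
  C–H: 4 × 421 = 1684
  C=C: 1 × 635 = 635
  Σ(broken) = 2507 kJ
Bonds formed (products):
  C–Br: 2 × 270 = 540
  C–C: 1 × 335 = 335
  C–H: 4 × 421 = 1684
  Σ(formed) = 2559 kJ
ΔH = Σ(broken) − Σ(formed) = 2507 − 2559 = −52 kJ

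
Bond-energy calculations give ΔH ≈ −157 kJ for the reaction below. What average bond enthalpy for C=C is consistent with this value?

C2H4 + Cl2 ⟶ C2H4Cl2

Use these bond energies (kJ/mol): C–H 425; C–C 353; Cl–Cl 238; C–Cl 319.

D(C=C) ≈ 596 kJ/mol

Let D be the C=C bond energy.
Σ(broken) = 4×425 + 1×D + 1×238 = 1938 + D
Σ(formed) = 1×353 + 2×319 + 4×425 = 2691
ΔH = Σ(broken) − Σ(formed) = (1938 + D) − (2691) = −753 + D
Setting this equal to −157 kJ gives D = 596 kJ/mol.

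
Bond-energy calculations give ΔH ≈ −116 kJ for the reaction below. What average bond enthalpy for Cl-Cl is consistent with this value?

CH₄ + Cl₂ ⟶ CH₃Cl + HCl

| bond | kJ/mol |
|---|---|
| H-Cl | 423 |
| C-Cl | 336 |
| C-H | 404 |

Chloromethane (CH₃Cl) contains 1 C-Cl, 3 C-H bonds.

D(Cl-Cl) ≈ 239 kJ/mol

Let D be the Cl-Cl bond energy.
Σ(broken) = 4×404 + 1×D = 1616 + D
Σ(formed) = 1×336 + 3×404 + 1×423 = 1971
ΔH = Σ(broken) − Σ(formed) = (1616 + D) − (1971) = −355 + D
Setting this equal to −116 kJ gives D = 239 kJ/mol.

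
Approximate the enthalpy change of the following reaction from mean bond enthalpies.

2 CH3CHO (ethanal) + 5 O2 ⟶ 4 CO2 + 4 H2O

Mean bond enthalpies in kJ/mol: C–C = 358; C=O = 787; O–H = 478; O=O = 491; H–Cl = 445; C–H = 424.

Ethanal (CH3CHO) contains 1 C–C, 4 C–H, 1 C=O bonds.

Bonds broken (reactants):
  C–C: 2 × 358 = 716
  C–H: 8 × 424 = 3392
  C=O: 2 × 787 = 1574
  O=O: 5 × 491 = 2455
  Σ(broken) = 8137 kJ
Bonds formed (products):
  C=O: 8 × 787 = 6296
  O–H: 8 × 478 = 3824
  Σ(formed) = 10120 kJ
ΔH = Σ(broken) − Σ(formed) = 8137 − 10120 = −1983 kJ

ΔH ≈ −1983 kJ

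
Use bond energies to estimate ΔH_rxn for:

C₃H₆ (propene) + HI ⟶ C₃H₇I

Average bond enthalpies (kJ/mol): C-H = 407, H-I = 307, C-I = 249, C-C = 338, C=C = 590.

Bonds broken (reactants):
  C-C: 1 × 338 = 338
  C-H: 6 × 407 = 2442
  C=C: 1 × 590 = 590
  H-I: 1 × 307 = 307
  Σ(broken) = 3677 kJ
Bonds formed (products):
  C-C: 2 × 338 = 676
  C-H: 7 × 407 = 2849
  C-I: 1 × 249 = 249
  Σ(formed) = 3774 kJ
ΔH = Σ(broken) − Σ(formed) = 3677 − 3774 = −97 kJ

ΔH ≈ −97 kJ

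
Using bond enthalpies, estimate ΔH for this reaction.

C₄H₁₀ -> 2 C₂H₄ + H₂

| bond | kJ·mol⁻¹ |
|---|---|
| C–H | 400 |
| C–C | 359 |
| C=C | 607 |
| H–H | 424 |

Bonds broken (reactants):
  C–C: 3 × 359 = 1077
  C–H: 10 × 400 = 4000
  Σ(broken) = 5077 kJ
Bonds formed (products):
  C–H: 8 × 400 = 3200
  C=C: 2 × 607 = 1214
  H–H: 1 × 424 = 424
  Σ(formed) = 4838 kJ
ΔH = Σ(broken) − Σ(formed) = 5077 − 4838 = +239 kJ

ΔH ≈ +239 kJ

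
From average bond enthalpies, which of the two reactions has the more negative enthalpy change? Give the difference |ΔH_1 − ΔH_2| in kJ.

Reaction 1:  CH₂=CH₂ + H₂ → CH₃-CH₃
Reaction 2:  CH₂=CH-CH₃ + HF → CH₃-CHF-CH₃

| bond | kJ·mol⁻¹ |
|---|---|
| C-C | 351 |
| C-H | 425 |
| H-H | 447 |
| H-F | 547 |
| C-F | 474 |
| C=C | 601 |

Reaction 1, by 51 kJ

Reaction 1:
  Bonds broken (reactants):
    C-H: 4 × 425 = 1700
    C=C: 1 × 601 = 601
    H-H: 1 × 447 = 447
    Σ(broken) = 2748 kJ
  Bonds formed (products):
    C-C: 1 × 351 = 351
    C-H: 6 × 425 = 2550
    Σ(formed) = 2901 kJ
  ΔH_1 = 2748 − 2901 = −153 kJ
Reaction 2:
  Bonds broken (reactants):
    C-C: 1 × 351 = 351
    C-H: 6 × 425 = 2550
    C=C: 1 × 601 = 601
    H-F: 1 × 547 = 547
    Σ(broken) = 4049 kJ
  Bonds formed (products):
    C-C: 2 × 351 = 702
    C-F: 1 × 474 = 474
    C-H: 7 × 425 = 2975
    Σ(formed) = 4151 kJ
  ΔH_2 = 4049 − 4151 = −102 kJ
ΔH_1 − ΔH_2 = −51 kJ, so reaction 1 has the more negative ΔH; |ΔH_1 − ΔH_2| = 51 kJ.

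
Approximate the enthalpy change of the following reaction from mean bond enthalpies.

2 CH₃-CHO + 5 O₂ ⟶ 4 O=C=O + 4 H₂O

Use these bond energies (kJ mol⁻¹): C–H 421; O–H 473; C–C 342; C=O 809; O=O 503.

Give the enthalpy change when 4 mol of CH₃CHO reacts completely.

Bonds broken (reactants):
  C–C: 2 × 342 = 684
  C–H: 8 × 421 = 3368
  C=O: 2 × 809 = 1618
  O=O: 5 × 503 = 2515
  Σ(broken) = 8185 kJ
Bonds formed (products):
  C=O: 8 × 809 = 6472
  O–H: 8 × 473 = 3784
  Σ(formed) = 10256 kJ
ΔH = Σ(broken) − Σ(formed) = 8185 − 10256 = −2071 kJ
For 2× the reaction as written: 2 × (−2071) = −4142 kJ

ΔH = −4142 kJ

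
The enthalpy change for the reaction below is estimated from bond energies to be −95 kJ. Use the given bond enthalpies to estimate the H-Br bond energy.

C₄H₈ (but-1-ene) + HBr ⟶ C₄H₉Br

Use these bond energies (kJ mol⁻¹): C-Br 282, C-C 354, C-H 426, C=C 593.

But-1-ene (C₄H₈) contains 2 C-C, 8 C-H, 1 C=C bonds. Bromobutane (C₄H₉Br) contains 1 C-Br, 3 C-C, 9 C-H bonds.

Let D be the H-Br bond energy.
Σ(broken) = 2×354 + 8×426 + 1×593 + 1×D = 4709 + D
Σ(formed) = 1×282 + 3×354 + 9×426 = 5178
ΔH = Σ(broken) − Σ(formed) = (4709 + D) − (5178) = −469 + D
Setting this equal to −95 kJ gives D = 374 kJ/mol.

D(H-Br) ≈ 374 kJ/mol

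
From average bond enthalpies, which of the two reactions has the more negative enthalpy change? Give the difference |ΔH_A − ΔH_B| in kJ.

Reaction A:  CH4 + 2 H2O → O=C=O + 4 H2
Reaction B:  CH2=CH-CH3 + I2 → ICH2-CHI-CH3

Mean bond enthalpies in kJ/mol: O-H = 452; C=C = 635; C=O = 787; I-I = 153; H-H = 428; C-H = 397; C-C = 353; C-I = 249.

Reaction B, by 173 kJ

Reaction A:
  Bonds broken (reactants):
    C-H: 4 × 397 = 1588
    O-H: 4 × 452 = 1808
    Σ(broken) = 3396 kJ
  Bonds formed (products):
    C=O: 2 × 787 = 1574
    H-H: 4 × 428 = 1712
    Σ(formed) = 3286 kJ
  ΔH_A = 3396 − 3286 = +110 kJ
Reaction B:
  Bonds broken (reactants):
    C-C: 1 × 353 = 353
    C-H: 6 × 397 = 2382
    C=C: 1 × 635 = 635
    I-I: 1 × 153 = 153
    Σ(broken) = 3523 kJ
  Bonds formed (products):
    C-C: 2 × 353 = 706
    C-H: 6 × 397 = 2382
    C-I: 2 × 249 = 498
    Σ(formed) = 3586 kJ
  ΔH_B = 3523 − 3586 = −63 kJ
ΔH_A − ΔH_B = +173 kJ, so reaction B has the more negative ΔH; |ΔH_A − ΔH_B| = 173 kJ.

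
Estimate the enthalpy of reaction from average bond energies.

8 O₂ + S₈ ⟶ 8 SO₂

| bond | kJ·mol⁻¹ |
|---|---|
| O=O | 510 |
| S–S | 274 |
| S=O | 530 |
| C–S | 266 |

Bonds broken (reactants):
  O=O: 8 × 510 = 4080
  S–S: 8 × 274 = 2192
  Σ(broken) = 6272 kJ
Bonds formed (products):
  S=O: 16 × 530 = 8480
  Σ(formed) = 8480 kJ
ΔH = Σ(broken) − Σ(formed) = 6272 − 8480 = −2208 kJ

ΔH ≈ −2208 kJ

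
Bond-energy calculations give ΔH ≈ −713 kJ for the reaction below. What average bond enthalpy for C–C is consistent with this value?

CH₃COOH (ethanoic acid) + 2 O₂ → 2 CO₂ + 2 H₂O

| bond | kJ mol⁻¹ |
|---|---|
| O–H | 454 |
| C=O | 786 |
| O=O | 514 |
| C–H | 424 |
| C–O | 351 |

Let D be the C–C bond energy.
Σ(broken) = 1×D + 3×424 + 1×351 + 1×786 + 1×454 + 2×514 = 3891 + D
Σ(formed) = 4×786 + 4×454 = 4960
ΔH = Σ(broken) − Σ(formed) = (3891 + D) − (4960) = −1069 + D
Setting this equal to −713 kJ gives D = 356 kJ/mol.

D(C–C) ≈ 356 kJ/mol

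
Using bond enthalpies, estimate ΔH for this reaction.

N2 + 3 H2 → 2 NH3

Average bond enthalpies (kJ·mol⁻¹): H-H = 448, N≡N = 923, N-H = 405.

Bonds broken (reactants):
  H-H: 3 × 448 = 1344
  N≡N: 1 × 923 = 923
  Σ(broken) = 2267 kJ
Bonds formed (products):
  N-H: 6 × 405 = 2430
  Σ(formed) = 2430 kJ
ΔH = Σ(broken) − Σ(formed) = 2267 − 2430 = −163 kJ

ΔH ≈ −163 kJ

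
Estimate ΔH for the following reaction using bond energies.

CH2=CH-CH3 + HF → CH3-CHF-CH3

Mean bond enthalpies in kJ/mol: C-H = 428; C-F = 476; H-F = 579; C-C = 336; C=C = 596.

Bonds broken (reactants):
  C-C: 1 × 336 = 336
  C-H: 6 × 428 = 2568
  C=C: 1 × 596 = 596
  H-F: 1 × 579 = 579
  Σ(broken) = 4079 kJ
Bonds formed (products):
  C-C: 2 × 336 = 672
  C-F: 1 × 476 = 476
  C-H: 7 × 428 = 2996
  Σ(formed) = 4144 kJ
ΔH = Σ(broken) − Σ(formed) = 4079 − 4144 = −65 kJ

ΔH ≈ −65 kJ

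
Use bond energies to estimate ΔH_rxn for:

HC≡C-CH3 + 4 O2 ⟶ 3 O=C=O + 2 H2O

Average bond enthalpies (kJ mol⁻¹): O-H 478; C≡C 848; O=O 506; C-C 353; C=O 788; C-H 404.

Bonds broken (reactants):
  C≡C: 1 × 848 = 848
  C-C: 1 × 353 = 353
  C-H: 4 × 404 = 1616
  O=O: 4 × 506 = 2024
  Σ(broken) = 4841 kJ
Bonds formed (products):
  C=O: 6 × 788 = 4728
  O-H: 4 × 478 = 1912
  Σ(formed) = 6640 kJ
ΔH = Σ(broken) − Σ(formed) = 4841 − 6640 = −1799 kJ

ΔH ≈ −1799 kJ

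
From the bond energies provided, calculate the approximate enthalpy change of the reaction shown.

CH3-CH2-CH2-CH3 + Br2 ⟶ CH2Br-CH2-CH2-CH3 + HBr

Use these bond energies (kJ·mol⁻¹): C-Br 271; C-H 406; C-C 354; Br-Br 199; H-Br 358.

ΔH ≈ −24 kJ

Bonds broken (reactants):
  Br-Br: 1 × 199 = 199
  C-C: 3 × 354 = 1062
  C-H: 10 × 406 = 4060
  Σ(broken) = 5321 kJ
Bonds formed (products):
  C-Br: 1 × 271 = 271
  C-C: 3 × 354 = 1062
  C-H: 9 × 406 = 3654
  H-Br: 1 × 358 = 358
  Σ(formed) = 5345 kJ
ΔH = Σ(broken) − Σ(formed) = 5321 − 5345 = −24 kJ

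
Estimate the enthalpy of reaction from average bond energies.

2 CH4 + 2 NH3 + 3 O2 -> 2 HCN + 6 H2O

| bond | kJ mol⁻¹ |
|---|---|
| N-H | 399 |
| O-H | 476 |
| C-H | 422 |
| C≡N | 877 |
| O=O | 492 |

ΔH ≈ −1064 kJ

Bonds broken (reactants):
  C-H: 8 × 422 = 3376
  N-H: 6 × 399 = 2394
  O=O: 3 × 492 = 1476
  Σ(broken) = 7246 kJ
Bonds formed (products):
  C≡N: 2 × 877 = 1754
  C-H: 2 × 422 = 844
  O-H: 12 × 476 = 5712
  Σ(formed) = 8310 kJ
ΔH = Σ(broken) − Σ(formed) = 7246 − 8310 = −1064 kJ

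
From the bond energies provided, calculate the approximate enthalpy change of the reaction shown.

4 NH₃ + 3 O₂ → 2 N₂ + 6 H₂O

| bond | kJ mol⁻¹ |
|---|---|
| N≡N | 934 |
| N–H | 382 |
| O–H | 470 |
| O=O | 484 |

Bonds broken (reactants):
  N–H: 12 × 382 = 4584
  O=O: 3 × 484 = 1452
  Σ(broken) = 6036 kJ
Bonds formed (products):
  N≡N: 2 × 934 = 1868
  O–H: 12 × 470 = 5640
  Σ(formed) = 7508 kJ
ΔH = Σ(broken) − Σ(formed) = 6036 − 7508 = −1472 kJ

ΔH ≈ −1472 kJ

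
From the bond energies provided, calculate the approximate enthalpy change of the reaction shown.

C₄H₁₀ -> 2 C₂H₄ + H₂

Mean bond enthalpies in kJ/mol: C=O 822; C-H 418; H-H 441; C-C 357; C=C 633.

Bonds broken (reactants):
  C-C: 3 × 357 = 1071
  C-H: 10 × 418 = 4180
  Σ(broken) = 5251 kJ
Bonds formed (products):
  C-H: 8 × 418 = 3344
  C=C: 2 × 633 = 1266
  H-H: 1 × 441 = 441
  Σ(formed) = 5051 kJ
ΔH = Σ(broken) − Σ(formed) = 5251 − 5051 = +200 kJ

ΔH ≈ +200 kJ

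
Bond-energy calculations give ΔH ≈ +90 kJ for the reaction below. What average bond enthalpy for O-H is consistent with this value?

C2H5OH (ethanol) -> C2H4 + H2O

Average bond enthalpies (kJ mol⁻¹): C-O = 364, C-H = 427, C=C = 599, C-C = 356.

Let D be the O-H bond energy.
Σ(broken) = 1×356 + 5×427 + 1×364 + 1×D = 2855 + D
Σ(formed) = 4×427 + 1×599 + 2×D = 2307 + 2D
ΔH = Σ(broken) − Σ(formed) = (2855 + D) − (2307 + 2D) = +548 − D
Setting this equal to +90 kJ gives D = 458 kJ/mol.

D(O-H) ≈ 458 kJ/mol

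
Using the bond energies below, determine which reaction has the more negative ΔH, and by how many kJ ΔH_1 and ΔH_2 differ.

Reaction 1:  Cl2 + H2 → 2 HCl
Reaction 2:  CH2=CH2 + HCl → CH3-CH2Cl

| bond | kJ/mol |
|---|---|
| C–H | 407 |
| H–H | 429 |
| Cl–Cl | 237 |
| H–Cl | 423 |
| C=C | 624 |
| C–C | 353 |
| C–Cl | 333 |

Reaction 1:
  Bonds broken (reactants):
    Cl–Cl: 1 × 237 = 237
    H–H: 1 × 429 = 429
    Σ(broken) = 666 kJ
  Bonds formed (products):
    H–Cl: 2 × 423 = 846
    Σ(formed) = 846 kJ
  ΔH_1 = 666 − 846 = −180 kJ
Reaction 2:
  Bonds broken (reactants):
    C–H: 4 × 407 = 1628
    C=C: 1 × 624 = 624
    H–Cl: 1 × 423 = 423
    Σ(broken) = 2675 kJ
  Bonds formed (products):
    C–C: 1 × 353 = 353
    C–Cl: 1 × 333 = 333
    C–H: 5 × 407 = 2035
    Σ(formed) = 2721 kJ
  ΔH_2 = 2675 − 2721 = −46 kJ
ΔH_1 − ΔH_2 = −134 kJ, so reaction 1 has the more negative ΔH; |ΔH_1 − ΔH_2| = 134 kJ.

Reaction 1, by 134 kJ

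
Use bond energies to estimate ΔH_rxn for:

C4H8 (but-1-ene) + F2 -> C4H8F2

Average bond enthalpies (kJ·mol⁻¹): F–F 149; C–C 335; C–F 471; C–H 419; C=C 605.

ΔH ≈ −523 kJ

Bonds broken (reactants):
  C–C: 2 × 335 = 670
  C–H: 8 × 419 = 3352
  C=C: 1 × 605 = 605
  F–F: 1 × 149 = 149
  Σ(broken) = 4776 kJ
Bonds formed (products):
  C–C: 3 × 335 = 1005
  C–F: 2 × 471 = 942
  C–H: 8 × 419 = 3352
  Σ(formed) = 5299 kJ
ΔH = Σ(broken) − Σ(formed) = 4776 − 5299 = −523 kJ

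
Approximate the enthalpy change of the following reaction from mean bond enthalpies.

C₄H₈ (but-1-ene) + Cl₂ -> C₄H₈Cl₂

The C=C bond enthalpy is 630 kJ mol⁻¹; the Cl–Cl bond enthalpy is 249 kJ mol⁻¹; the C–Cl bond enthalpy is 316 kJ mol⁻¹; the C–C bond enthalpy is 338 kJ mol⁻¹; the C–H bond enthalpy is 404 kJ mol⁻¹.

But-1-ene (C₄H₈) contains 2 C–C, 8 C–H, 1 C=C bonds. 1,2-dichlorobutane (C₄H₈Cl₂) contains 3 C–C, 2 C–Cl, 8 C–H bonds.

ΔH ≈ −91 kJ

Bonds broken (reactants):
  C–C: 2 × 338 = 676
  C–H: 8 × 404 = 3232
  C=C: 1 × 630 = 630
  Cl–Cl: 1 × 249 = 249
  Σ(broken) = 4787 kJ
Bonds formed (products):
  C–C: 3 × 338 = 1014
  C–Cl: 2 × 316 = 632
  C–H: 8 × 404 = 3232
  Σ(formed) = 4878 kJ
ΔH = Σ(broken) − Σ(formed) = 4787 − 4878 = −91 kJ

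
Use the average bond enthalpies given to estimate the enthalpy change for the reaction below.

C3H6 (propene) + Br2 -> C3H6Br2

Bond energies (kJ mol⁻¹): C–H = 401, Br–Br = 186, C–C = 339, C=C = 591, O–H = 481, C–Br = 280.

ΔH ≈ −122 kJ

Bonds broken (reactants):
  Br–Br: 1 × 186 = 186
  C–C: 1 × 339 = 339
  C–H: 6 × 401 = 2406
  C=C: 1 × 591 = 591
  Σ(broken) = 3522 kJ
Bonds formed (products):
  C–Br: 2 × 280 = 560
  C–C: 2 × 339 = 678
  C–H: 6 × 401 = 2406
  Σ(formed) = 3644 kJ
ΔH = Σ(broken) − Σ(formed) = 3522 − 3644 = −122 kJ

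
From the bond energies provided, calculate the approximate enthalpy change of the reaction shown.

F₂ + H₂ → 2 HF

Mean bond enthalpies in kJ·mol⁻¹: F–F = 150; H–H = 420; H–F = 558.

Bonds broken (reactants):
  F–F: 1 × 150 = 150
  H–H: 1 × 420 = 420
  Σ(broken) = 570 kJ
Bonds formed (products):
  H–F: 2 × 558 = 1116
  Σ(formed) = 1116 kJ
ΔH = Σ(broken) − Σ(formed) = 570 − 1116 = −546 kJ

ΔH ≈ −546 kJ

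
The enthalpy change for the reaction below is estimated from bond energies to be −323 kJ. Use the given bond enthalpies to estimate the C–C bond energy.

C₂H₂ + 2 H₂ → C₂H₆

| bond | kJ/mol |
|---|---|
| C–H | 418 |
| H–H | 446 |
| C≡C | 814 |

D(C–C) ≈ 357 kJ/mol

Let D be the C–C bond energy.
Σ(broken) = 1×814 + 2×418 + 2×446 = 2542
Σ(formed) = 1×D + 6×418 = 2508 + D
ΔH = Σ(broken) − Σ(formed) = (2542) − (2508 + D) = +34 − D
Setting this equal to −323 kJ gives D = 357 kJ/mol.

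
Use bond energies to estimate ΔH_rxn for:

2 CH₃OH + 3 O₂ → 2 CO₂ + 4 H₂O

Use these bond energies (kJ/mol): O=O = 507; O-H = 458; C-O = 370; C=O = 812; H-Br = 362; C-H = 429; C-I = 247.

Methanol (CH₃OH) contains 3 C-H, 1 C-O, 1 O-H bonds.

Bonds broken (reactants):
  C-H: 6 × 429 = 2574
  C-O: 2 × 370 = 740
  O-H: 2 × 458 = 916
  O=O: 3 × 507 = 1521
  Σ(broken) = 5751 kJ
Bonds formed (products):
  C=O: 4 × 812 = 3248
  O-H: 8 × 458 = 3664
  Σ(formed) = 6912 kJ
ΔH = Σ(broken) − Σ(formed) = 5751 − 6912 = −1161 kJ

ΔH ≈ −1161 kJ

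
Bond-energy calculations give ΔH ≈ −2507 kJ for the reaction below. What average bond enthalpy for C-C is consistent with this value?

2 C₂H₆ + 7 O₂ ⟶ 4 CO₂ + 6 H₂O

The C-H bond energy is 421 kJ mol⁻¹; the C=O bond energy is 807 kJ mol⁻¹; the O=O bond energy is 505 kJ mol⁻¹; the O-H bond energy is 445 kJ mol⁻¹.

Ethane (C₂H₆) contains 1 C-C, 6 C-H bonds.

D(C-C) ≈ 351 kJ/mol

Let D be the C-C bond energy.
Σ(broken) = 2×D + 12×421 + 7×505 = 8587 + 2D
Σ(formed) = 8×807 + 12×445 = 11796
ΔH = Σ(broken) − Σ(formed) = (8587 + 2D) − (11796) = −3209 + 2D
Setting this equal to −2507 kJ gives 2D = 702, so D = 351 kJ/mol.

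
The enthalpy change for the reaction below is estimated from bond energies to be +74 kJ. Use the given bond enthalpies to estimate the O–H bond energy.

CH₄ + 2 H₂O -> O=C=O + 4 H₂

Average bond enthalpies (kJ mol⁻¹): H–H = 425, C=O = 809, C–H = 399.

D(O–H) ≈ 449 kJ/mol

Let D be the O–H bond energy.
Σ(broken) = 4×399 + 4×D = 1596 + 4D
Σ(formed) = 2×809 + 4×425 = 3318
ΔH = Σ(broken) − Σ(formed) = (1596 + 4D) − (3318) = −1722 + 4D
Setting this equal to +74 kJ gives 4D = 1796, so D = 449 kJ/mol.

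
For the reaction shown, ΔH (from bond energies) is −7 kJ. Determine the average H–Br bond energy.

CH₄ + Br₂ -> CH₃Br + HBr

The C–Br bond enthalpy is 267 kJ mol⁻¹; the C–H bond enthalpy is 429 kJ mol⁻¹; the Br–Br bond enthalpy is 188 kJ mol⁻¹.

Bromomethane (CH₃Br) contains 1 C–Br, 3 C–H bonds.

D(H–Br) ≈ 357 kJ/mol

Let D be the H–Br bond energy.
Σ(broken) = 1×188 + 4×429 = 1904
Σ(formed) = 1×267 + 3×429 + 1×D = 1554 + D
ΔH = Σ(broken) − Σ(formed) = (1904) − (1554 + D) = +350 − D
Setting this equal to −7 kJ gives D = 357 kJ/mol.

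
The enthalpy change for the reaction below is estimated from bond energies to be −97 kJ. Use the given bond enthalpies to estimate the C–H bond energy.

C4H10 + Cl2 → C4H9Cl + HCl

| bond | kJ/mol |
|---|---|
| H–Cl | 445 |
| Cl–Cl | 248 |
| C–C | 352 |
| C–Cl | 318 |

Let D be the C–H bond energy.
Σ(broken) = 3×352 + 10×D + 1×248 = 1304 + 10D
Σ(formed) = 3×352 + 1×318 + 9×D + 1×445 = 1819 + 9D
ΔH = Σ(broken) − Σ(formed) = (1304 + 10D) − (1819 + 9D) = −515 + D
Setting this equal to −97 kJ gives D = 418 kJ/mol.

D(C–H) ≈ 418 kJ/mol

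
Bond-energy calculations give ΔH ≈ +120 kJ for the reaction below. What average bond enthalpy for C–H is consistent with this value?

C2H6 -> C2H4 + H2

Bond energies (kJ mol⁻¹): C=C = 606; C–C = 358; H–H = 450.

Let D be the C–H bond energy.
Σ(broken) = 1×358 + 6×D = 358 + 6D
Σ(formed) = 4×D + 1×606 + 1×450 = 1056 + 4D
ΔH = Σ(broken) − Σ(formed) = (358 + 6D) − (1056 + 4D) = −698 + 2D
Setting this equal to +120 kJ gives 2D = 818, so D = 409 kJ/mol.

D(C–H) ≈ 409 kJ/mol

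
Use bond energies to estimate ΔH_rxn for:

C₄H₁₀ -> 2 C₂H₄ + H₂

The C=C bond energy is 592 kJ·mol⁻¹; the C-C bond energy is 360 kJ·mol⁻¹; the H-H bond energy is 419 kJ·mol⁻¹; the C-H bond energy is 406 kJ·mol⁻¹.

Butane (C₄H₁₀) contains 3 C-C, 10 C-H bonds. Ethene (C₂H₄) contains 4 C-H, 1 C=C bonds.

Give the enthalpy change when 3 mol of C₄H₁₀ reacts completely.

ΔH = +867 kJ

Bonds broken (reactants):
  C-C: 3 × 360 = 1080
  C-H: 10 × 406 = 4060
  Σ(broken) = 5140 kJ
Bonds formed (products):
  C-H: 8 × 406 = 3248
  C=C: 2 × 592 = 1184
  H-H: 1 × 419 = 419
  Σ(formed) = 4851 kJ
ΔH = Σ(broken) − Σ(formed) = 5140 − 4851 = +289 kJ
For 3× the reaction as written: 3 × (+289) = +867 kJ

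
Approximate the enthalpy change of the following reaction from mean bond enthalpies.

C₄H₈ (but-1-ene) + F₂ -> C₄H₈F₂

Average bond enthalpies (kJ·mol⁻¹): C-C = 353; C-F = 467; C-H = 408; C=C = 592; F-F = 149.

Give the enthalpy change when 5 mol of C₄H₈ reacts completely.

Bonds broken (reactants):
  C-C: 2 × 353 = 706
  C-H: 8 × 408 = 3264
  C=C: 1 × 592 = 592
  F-F: 1 × 149 = 149
  Σ(broken) = 4711 kJ
Bonds formed (products):
  C-C: 3 × 353 = 1059
  C-F: 2 × 467 = 934
  C-H: 8 × 408 = 3264
  Σ(formed) = 5257 kJ
ΔH = Σ(broken) − Σ(formed) = 4711 − 5257 = −546 kJ
For 5× the reaction as written: 5 × (−546) = −2730 kJ

ΔH = −2730 kJ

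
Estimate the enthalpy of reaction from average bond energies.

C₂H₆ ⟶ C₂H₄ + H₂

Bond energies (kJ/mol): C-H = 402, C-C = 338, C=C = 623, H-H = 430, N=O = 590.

ΔH ≈ +89 kJ

Bonds broken (reactants):
  C-C: 1 × 338 = 338
  C-H: 6 × 402 = 2412
  Σ(broken) = 2750 kJ
Bonds formed (products):
  C-H: 4 × 402 = 1608
  C=C: 1 × 623 = 623
  H-H: 1 × 430 = 430
  Σ(formed) = 2661 kJ
ΔH = Σ(broken) − Σ(formed) = 2750 − 2661 = +89 kJ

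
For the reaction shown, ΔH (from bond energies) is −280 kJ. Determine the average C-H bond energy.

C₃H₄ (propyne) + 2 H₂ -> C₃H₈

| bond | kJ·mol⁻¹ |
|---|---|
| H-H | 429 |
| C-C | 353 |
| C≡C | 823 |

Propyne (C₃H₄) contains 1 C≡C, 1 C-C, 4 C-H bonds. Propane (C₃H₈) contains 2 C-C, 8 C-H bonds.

Let D be the C-H bond energy.
Σ(broken) = 1×823 + 1×353 + 4×D + 2×429 = 2034 + 4D
Σ(formed) = 2×353 + 8×D = 706 + 8D
ΔH = Σ(broken) − Σ(formed) = (2034 + 4D) − (706 + 8D) = +1328 − 4D
Setting this equal to −280 kJ gives 4D = 1608, so D = 402 kJ/mol.

D(C-H) ≈ 402 kJ/mol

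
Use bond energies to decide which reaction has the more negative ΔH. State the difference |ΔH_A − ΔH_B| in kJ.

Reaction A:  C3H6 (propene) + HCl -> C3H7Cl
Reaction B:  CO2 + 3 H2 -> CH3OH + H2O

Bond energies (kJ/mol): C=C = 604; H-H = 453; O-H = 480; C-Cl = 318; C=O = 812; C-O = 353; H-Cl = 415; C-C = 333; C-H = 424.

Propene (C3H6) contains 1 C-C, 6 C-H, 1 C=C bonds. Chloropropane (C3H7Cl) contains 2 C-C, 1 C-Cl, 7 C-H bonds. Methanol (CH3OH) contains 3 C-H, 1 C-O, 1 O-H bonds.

Reaction B, by 26 kJ

Reaction A:
  Bonds broken (reactants):
    C-C: 1 × 333 = 333
    C-H: 6 × 424 = 2544
    C=C: 1 × 604 = 604
    H-Cl: 1 × 415 = 415
    Σ(broken) = 3896 kJ
  Bonds formed (products):
    C-C: 2 × 333 = 666
    C-Cl: 1 × 318 = 318
    C-H: 7 × 424 = 2968
    Σ(formed) = 3952 kJ
  ΔH_A = 3896 − 3952 = −56 kJ
Reaction B:
  Bonds broken (reactants):
    C=O: 2 × 812 = 1624
    H-H: 3 × 453 = 1359
    Σ(broken) = 2983 kJ
  Bonds formed (products):
    C-H: 3 × 424 = 1272
    C-O: 1 × 353 = 353
    O-H: 3 × 480 = 1440
    Σ(formed) = 3065 kJ
  ΔH_B = 2983 − 3065 = −82 kJ
ΔH_A − ΔH_B = +26 kJ, so reaction B has the more negative ΔH; |ΔH_A − ΔH_B| = 26 kJ.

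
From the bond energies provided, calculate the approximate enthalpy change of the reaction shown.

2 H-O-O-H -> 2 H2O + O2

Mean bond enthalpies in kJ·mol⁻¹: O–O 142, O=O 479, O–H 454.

ΔH ≈ −195 kJ

Bonds broken (reactants):
  O–H: 4 × 454 = 1816
  O–O: 2 × 142 = 284
  Σ(broken) = 2100 kJ
Bonds formed (products):
  O–H: 4 × 454 = 1816
  O=O: 1 × 479 = 479
  Σ(formed) = 2295 kJ
ΔH = Σ(broken) − Σ(formed) = 2100 − 2295 = −195 kJ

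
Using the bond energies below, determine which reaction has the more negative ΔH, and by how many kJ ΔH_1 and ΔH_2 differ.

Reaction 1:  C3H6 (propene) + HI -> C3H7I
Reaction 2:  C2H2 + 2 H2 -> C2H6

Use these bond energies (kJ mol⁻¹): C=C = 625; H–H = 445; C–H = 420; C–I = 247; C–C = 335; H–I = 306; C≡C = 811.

Reaction 1:
  Bonds broken (reactants):
    C–C: 1 × 335 = 335
    C–H: 6 × 420 = 2520
    C=C: 1 × 625 = 625
    H–I: 1 × 306 = 306
    Σ(broken) = 3786 kJ
  Bonds formed (products):
    C–C: 2 × 335 = 670
    C–H: 7 × 420 = 2940
    C–I: 1 × 247 = 247
    Σ(formed) = 3857 kJ
  ΔH_1 = 3786 − 3857 = −71 kJ
Reaction 2:
  Bonds broken (reactants):
    C≡C: 1 × 811 = 811
    C–H: 2 × 420 = 840
    H–H: 2 × 445 = 890
    Σ(broken) = 2541 kJ
  Bonds formed (products):
    C–C: 1 × 335 = 335
    C–H: 6 × 420 = 2520
    Σ(formed) = 2855 kJ
  ΔH_2 = 2541 − 2855 = −314 kJ
ΔH_1 − ΔH_2 = +243 kJ, so reaction 2 has the more negative ΔH; |ΔH_1 − ΔH_2| = 243 kJ.

Reaction 2, by 243 kJ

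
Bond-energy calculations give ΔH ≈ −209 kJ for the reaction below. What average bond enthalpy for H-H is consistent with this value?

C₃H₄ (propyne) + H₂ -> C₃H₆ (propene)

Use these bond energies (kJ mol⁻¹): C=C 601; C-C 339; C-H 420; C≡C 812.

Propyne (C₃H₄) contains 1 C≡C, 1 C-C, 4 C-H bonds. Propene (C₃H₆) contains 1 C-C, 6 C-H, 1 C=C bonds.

Let D be the H-H bond energy.
Σ(broken) = 1×812 + 1×339 + 4×420 + 1×D = 2831 + D
Σ(formed) = 1×339 + 6×420 + 1×601 = 3460
ΔH = Σ(broken) − Σ(formed) = (2831 + D) − (3460) = −629 + D
Setting this equal to −209 kJ gives D = 420 kJ/mol.

D(H-H) ≈ 420 kJ/mol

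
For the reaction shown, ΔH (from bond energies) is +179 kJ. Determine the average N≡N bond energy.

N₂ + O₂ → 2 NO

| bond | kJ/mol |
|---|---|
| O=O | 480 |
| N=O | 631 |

D(N≡N) ≈ 961 kJ/mol

Let D be the N≡N bond energy.
Σ(broken) = 1×D + 1×480 = 480 + D
Σ(formed) = 2×631 = 1262
ΔH = Σ(broken) − Σ(formed) = (480 + D) − (1262) = −782 + D
Setting this equal to +179 kJ gives D = 961 kJ/mol.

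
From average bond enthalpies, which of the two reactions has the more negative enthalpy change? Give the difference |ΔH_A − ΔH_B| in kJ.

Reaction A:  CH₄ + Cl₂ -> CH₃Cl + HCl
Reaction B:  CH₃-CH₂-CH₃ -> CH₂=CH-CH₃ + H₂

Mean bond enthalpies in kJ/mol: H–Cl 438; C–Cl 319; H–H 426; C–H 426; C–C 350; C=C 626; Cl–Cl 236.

Reaction A:
  Bonds broken (reactants):
    C–H: 4 × 426 = 1704
    Cl–Cl: 1 × 236 = 236
    Σ(broken) = 1940 kJ
  Bonds formed (products):
    C–Cl: 1 × 319 = 319
    C–H: 3 × 426 = 1278
    H–Cl: 1 × 438 = 438
    Σ(formed) = 2035 kJ
  ΔH_A = 1940 − 2035 = −95 kJ
Reaction B:
  Bonds broken (reactants):
    C–C: 2 × 350 = 700
    C–H: 8 × 426 = 3408
    Σ(broken) = 4108 kJ
  Bonds formed (products):
    C–C: 1 × 350 = 350
    C–H: 6 × 426 = 2556
    C=C: 1 × 626 = 626
    H–H: 1 × 426 = 426
    Σ(formed) = 3958 kJ
  ΔH_B = 4108 − 3958 = +150 kJ
ΔH_A − ΔH_B = −245 kJ, so reaction A has the more negative ΔH; |ΔH_A − ΔH_B| = 245 kJ.

Reaction A, by 245 kJ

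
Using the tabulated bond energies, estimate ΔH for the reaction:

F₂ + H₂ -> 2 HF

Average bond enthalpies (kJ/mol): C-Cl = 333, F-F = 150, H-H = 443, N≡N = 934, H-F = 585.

Bonds broken (reactants):
  F-F: 1 × 150 = 150
  H-H: 1 × 443 = 443
  Σ(broken) = 593 kJ
Bonds formed (products):
  H-F: 2 × 585 = 1170
  Σ(formed) = 1170 kJ
ΔH = Σ(broken) − Σ(formed) = 593 − 1170 = −577 kJ

ΔH ≈ −577 kJ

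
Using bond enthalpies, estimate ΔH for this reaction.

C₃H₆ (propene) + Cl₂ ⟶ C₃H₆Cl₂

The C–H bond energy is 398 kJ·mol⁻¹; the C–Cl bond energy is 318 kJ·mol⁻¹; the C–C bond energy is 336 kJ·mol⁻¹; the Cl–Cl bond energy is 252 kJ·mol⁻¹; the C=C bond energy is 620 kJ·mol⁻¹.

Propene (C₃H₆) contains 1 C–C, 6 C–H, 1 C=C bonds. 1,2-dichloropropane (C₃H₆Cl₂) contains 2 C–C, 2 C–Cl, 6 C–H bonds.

ΔH ≈ −100 kJ

Bonds broken (reactants):
  C–C: 1 × 336 = 336
  C–H: 6 × 398 = 2388
  C=C: 1 × 620 = 620
  Cl–Cl: 1 × 252 = 252
  Σ(broken) = 3596 kJ
Bonds formed (products):
  C–C: 2 × 336 = 672
  C–Cl: 2 × 318 = 636
  C–H: 6 × 398 = 2388
  Σ(formed) = 3696 kJ
ΔH = Σ(broken) − Σ(formed) = 3596 − 3696 = −100 kJ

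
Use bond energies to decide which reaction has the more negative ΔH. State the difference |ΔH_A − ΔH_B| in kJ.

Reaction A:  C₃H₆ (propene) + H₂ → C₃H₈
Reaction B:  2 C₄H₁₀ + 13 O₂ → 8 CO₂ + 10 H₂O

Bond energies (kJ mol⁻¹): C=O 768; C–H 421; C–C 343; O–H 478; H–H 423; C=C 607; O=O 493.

Reaction B, by 4806 kJ

Reaction A:
  Bonds broken (reactants):
    C–C: 1 × 343 = 343
    C–H: 6 × 421 = 2526
    C=C: 1 × 607 = 607
    H–H: 1 × 423 = 423
    Σ(broken) = 3899 kJ
  Bonds formed (products):
    C–C: 2 × 343 = 686
    C–H: 8 × 421 = 3368
    Σ(formed) = 4054 kJ
  ΔH_A = 3899 − 4054 = −155 kJ
Reaction B:
  Bonds broken (reactants):
    C–C: 6 × 343 = 2058
    C–H: 20 × 421 = 8420
    O=O: 13 × 493 = 6409
    Σ(broken) = 16887 kJ
  Bonds formed (products):
    C=O: 16 × 768 = 12288
    O–H: 20 × 478 = 9560
    Σ(formed) = 21848 kJ
  ΔH_B = 16887 − 21848 = −4961 kJ
ΔH_A − ΔH_B = +4806 kJ, so reaction B has the more negative ΔH; |ΔH_A − ΔH_B| = 4806 kJ.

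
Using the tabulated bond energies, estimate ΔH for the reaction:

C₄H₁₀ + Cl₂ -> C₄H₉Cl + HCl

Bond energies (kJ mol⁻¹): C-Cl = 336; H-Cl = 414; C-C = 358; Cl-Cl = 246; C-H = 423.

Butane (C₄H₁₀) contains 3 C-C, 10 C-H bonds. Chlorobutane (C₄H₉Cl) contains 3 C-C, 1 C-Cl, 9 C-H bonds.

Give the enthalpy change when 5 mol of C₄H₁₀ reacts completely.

Bonds broken (reactants):
  C-C: 3 × 358 = 1074
  C-H: 10 × 423 = 4230
  Cl-Cl: 1 × 246 = 246
  Σ(broken) = 5550 kJ
Bonds formed (products):
  C-C: 3 × 358 = 1074
  C-Cl: 1 × 336 = 336
  C-H: 9 × 423 = 3807
  H-Cl: 1 × 414 = 414
  Σ(formed) = 5631 kJ
ΔH = Σ(broken) − Σ(formed) = 5550 − 5631 = −81 kJ
For 5× the reaction as written: 5 × (−81) = −405 kJ

ΔH = −405 kJ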